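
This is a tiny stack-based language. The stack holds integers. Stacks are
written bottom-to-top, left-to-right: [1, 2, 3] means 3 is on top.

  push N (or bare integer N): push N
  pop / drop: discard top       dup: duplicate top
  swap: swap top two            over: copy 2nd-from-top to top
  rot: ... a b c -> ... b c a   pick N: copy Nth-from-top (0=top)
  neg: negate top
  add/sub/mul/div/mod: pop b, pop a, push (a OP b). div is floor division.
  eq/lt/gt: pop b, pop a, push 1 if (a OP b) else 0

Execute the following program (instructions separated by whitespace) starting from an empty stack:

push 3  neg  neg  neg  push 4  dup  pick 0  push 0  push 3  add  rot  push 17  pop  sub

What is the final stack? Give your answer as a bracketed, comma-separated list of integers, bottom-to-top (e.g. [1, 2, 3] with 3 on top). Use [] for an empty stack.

Answer: [-3, 4, 4, -1]

Derivation:
After 'push 3': [3]
After 'neg': [-3]
After 'neg': [3]
After 'neg': [-3]
After 'push 4': [-3, 4]
After 'dup': [-3, 4, 4]
After 'pick 0': [-3, 4, 4, 4]
After 'push 0': [-3, 4, 4, 4, 0]
After 'push 3': [-3, 4, 4, 4, 0, 3]
After 'add': [-3, 4, 4, 4, 3]
After 'rot': [-3, 4, 4, 3, 4]
After 'push 17': [-3, 4, 4, 3, 4, 17]
After 'pop': [-3, 4, 4, 3, 4]
After 'sub': [-3, 4, 4, -1]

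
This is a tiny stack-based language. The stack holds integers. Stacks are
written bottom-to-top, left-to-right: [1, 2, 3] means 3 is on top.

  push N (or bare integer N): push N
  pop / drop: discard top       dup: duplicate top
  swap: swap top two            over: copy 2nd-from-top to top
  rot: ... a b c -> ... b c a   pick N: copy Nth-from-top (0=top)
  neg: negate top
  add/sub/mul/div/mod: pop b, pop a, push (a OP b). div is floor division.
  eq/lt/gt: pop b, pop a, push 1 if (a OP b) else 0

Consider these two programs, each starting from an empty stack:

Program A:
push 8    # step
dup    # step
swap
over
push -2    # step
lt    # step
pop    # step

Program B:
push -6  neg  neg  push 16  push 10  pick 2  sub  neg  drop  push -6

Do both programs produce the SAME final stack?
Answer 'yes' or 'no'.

Answer: no

Derivation:
Program A trace:
  After 'push 8': [8]
  After 'dup': [8, 8]
  After 'swap': [8, 8]
  After 'over': [8, 8, 8]
  After 'push -2': [8, 8, 8, -2]
  After 'lt': [8, 8, 0]
  After 'pop': [8, 8]
Program A final stack: [8, 8]

Program B trace:
  After 'push -6': [-6]
  After 'neg': [6]
  After 'neg': [-6]
  After 'push 16': [-6, 16]
  After 'push 10': [-6, 16, 10]
  After 'pick 2': [-6, 16, 10, -6]
  After 'sub': [-6, 16, 16]
  After 'neg': [-6, 16, -16]
  After 'drop': [-6, 16]
  After 'push -6': [-6, 16, -6]
Program B final stack: [-6, 16, -6]
Same: no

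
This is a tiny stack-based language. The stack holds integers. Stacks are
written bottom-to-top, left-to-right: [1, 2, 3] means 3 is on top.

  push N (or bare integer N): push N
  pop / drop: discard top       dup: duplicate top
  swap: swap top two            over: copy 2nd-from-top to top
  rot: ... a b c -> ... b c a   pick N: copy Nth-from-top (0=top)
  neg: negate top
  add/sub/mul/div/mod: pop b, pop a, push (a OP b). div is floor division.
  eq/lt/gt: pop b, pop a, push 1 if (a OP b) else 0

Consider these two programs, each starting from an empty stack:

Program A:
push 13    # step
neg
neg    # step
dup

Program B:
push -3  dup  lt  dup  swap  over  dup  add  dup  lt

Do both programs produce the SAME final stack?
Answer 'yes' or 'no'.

Program A trace:
  After 'push 13': [13]
  After 'neg': [-13]
  After 'neg': [13]
  After 'dup': [13, 13]
Program A final stack: [13, 13]

Program B trace:
  After 'push -3': [-3]
  After 'dup': [-3, -3]
  After 'lt': [0]
  After 'dup': [0, 0]
  After 'swap': [0, 0]
  After 'over': [0, 0, 0]
  After 'dup': [0, 0, 0, 0]
  After 'add': [0, 0, 0]
  After 'dup': [0, 0, 0, 0]
  After 'lt': [0, 0, 0]
Program B final stack: [0, 0, 0]
Same: no

Answer: no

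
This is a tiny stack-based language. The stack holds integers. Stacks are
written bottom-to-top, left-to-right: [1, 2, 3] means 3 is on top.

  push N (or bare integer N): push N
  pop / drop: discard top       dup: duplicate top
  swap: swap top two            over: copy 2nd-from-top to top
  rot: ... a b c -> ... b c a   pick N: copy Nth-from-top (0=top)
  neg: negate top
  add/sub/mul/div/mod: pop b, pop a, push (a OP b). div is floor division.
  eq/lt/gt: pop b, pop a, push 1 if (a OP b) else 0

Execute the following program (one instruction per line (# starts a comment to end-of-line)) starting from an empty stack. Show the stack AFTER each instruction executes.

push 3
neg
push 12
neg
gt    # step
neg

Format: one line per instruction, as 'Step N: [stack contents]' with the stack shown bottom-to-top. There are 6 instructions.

Step 1: [3]
Step 2: [-3]
Step 3: [-3, 12]
Step 4: [-3, -12]
Step 5: [1]
Step 6: [-1]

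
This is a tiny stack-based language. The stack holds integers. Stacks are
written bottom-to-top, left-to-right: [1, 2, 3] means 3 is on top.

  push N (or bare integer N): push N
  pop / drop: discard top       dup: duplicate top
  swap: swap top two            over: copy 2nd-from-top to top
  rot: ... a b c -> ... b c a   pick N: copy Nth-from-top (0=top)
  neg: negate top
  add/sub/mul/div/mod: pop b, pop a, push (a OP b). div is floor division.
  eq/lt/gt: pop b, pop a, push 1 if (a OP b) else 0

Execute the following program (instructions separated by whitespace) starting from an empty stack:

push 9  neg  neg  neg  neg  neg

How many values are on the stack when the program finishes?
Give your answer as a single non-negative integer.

Answer: 1

Derivation:
After 'push 9': stack = [9] (depth 1)
After 'neg': stack = [-9] (depth 1)
After 'neg': stack = [9] (depth 1)
After 'neg': stack = [-9] (depth 1)
After 'neg': stack = [9] (depth 1)
After 'neg': stack = [-9] (depth 1)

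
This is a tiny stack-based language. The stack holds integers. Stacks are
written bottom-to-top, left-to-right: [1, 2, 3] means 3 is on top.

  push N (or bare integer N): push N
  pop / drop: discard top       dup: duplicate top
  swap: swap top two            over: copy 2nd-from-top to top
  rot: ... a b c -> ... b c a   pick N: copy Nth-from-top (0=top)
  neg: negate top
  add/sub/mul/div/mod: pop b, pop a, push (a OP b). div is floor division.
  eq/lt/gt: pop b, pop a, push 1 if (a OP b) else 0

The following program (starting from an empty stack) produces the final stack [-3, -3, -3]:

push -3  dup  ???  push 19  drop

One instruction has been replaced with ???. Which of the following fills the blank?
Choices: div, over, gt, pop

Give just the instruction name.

Answer: over

Derivation:
Stack before ???: [-3, -3]
Stack after ???:  [-3, -3, -3]
Checking each choice:
  div: produces [1]
  over: MATCH
  gt: produces [0]
  pop: produces [-3]


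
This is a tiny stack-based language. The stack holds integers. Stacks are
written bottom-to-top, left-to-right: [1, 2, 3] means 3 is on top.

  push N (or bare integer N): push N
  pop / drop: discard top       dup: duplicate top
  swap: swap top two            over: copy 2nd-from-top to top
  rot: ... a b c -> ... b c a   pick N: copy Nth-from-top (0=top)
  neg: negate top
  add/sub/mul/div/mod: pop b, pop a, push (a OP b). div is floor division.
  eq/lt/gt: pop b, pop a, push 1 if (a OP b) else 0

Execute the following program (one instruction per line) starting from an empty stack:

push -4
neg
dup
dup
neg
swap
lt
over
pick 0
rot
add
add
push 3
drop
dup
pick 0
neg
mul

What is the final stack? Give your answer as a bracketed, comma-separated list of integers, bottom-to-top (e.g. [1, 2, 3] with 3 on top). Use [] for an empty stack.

After 'push -4': [-4]
After 'neg': [4]
After 'dup': [4, 4]
After 'dup': [4, 4, 4]
After 'neg': [4, 4, -4]
After 'swap': [4, -4, 4]
After 'lt': [4, 1]
After 'over': [4, 1, 4]
After 'pick 0': [4, 1, 4, 4]
After 'rot': [4, 4, 4, 1]
After 'add': [4, 4, 5]
After 'add': [4, 9]
After 'push 3': [4, 9, 3]
After 'drop': [4, 9]
After 'dup': [4, 9, 9]
After 'pick 0': [4, 9, 9, 9]
After 'neg': [4, 9, 9, -9]
After 'mul': [4, 9, -81]

Answer: [4, 9, -81]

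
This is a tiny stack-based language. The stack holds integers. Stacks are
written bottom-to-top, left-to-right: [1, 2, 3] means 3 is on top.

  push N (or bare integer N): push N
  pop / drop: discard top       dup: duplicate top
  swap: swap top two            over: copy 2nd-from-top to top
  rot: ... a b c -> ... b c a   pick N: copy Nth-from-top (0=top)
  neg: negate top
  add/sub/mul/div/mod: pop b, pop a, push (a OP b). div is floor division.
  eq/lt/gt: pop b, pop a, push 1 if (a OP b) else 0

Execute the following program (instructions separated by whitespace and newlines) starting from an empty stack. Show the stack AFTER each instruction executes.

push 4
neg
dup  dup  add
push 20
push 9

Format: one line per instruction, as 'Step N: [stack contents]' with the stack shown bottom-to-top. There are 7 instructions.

Step 1: [4]
Step 2: [-4]
Step 3: [-4, -4]
Step 4: [-4, -4, -4]
Step 5: [-4, -8]
Step 6: [-4, -8, 20]
Step 7: [-4, -8, 20, 9]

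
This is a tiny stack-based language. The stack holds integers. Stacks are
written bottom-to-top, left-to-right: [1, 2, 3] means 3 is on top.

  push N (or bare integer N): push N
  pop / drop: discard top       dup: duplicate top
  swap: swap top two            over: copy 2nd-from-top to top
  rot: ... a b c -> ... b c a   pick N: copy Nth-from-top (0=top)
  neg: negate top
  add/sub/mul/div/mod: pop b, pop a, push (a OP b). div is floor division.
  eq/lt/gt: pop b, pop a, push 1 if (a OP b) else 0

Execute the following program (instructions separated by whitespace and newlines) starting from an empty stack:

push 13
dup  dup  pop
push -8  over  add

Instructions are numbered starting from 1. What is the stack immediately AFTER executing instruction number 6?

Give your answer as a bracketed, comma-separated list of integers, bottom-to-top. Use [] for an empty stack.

Step 1 ('push 13'): [13]
Step 2 ('dup'): [13, 13]
Step 3 ('dup'): [13, 13, 13]
Step 4 ('pop'): [13, 13]
Step 5 ('push -8'): [13, 13, -8]
Step 6 ('over'): [13, 13, -8, 13]

Answer: [13, 13, -8, 13]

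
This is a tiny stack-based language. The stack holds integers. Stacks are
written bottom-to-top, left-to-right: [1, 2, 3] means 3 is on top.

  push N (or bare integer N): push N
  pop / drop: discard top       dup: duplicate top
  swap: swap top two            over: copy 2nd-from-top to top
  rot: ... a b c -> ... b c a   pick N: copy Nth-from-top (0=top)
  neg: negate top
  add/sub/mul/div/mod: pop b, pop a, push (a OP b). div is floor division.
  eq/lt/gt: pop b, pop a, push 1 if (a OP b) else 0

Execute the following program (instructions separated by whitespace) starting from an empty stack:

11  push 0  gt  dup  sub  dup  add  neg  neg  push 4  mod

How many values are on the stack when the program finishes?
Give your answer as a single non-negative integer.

After 'push 11': stack = [11] (depth 1)
After 'push 0': stack = [11, 0] (depth 2)
After 'gt': stack = [1] (depth 1)
After 'dup': stack = [1, 1] (depth 2)
After 'sub': stack = [0] (depth 1)
After 'dup': stack = [0, 0] (depth 2)
After 'add': stack = [0] (depth 1)
After 'neg': stack = [0] (depth 1)
After 'neg': stack = [0] (depth 1)
After 'push 4': stack = [0, 4] (depth 2)
After 'mod': stack = [0] (depth 1)

Answer: 1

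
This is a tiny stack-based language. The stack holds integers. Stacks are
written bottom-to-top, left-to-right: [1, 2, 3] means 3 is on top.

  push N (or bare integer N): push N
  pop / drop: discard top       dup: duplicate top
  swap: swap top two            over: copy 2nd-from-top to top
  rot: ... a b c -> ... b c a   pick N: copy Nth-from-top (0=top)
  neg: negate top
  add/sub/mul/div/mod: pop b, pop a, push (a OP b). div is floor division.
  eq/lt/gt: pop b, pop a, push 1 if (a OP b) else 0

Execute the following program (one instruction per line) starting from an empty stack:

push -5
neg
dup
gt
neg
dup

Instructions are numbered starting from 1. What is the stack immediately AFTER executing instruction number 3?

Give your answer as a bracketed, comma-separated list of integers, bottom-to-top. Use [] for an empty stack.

Step 1 ('push -5'): [-5]
Step 2 ('neg'): [5]
Step 3 ('dup'): [5, 5]

Answer: [5, 5]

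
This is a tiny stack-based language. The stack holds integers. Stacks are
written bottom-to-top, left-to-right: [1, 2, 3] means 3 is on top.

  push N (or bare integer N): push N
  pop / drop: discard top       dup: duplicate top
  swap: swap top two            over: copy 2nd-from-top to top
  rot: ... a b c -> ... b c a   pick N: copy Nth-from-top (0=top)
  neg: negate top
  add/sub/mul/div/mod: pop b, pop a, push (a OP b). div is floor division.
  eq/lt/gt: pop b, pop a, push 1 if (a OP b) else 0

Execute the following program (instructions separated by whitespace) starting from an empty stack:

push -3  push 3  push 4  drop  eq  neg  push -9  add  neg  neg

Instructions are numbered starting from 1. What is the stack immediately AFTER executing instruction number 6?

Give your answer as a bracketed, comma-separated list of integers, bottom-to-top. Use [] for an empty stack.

Step 1 ('push -3'): [-3]
Step 2 ('push 3'): [-3, 3]
Step 3 ('push 4'): [-3, 3, 4]
Step 4 ('drop'): [-3, 3]
Step 5 ('eq'): [0]
Step 6 ('neg'): [0]

Answer: [0]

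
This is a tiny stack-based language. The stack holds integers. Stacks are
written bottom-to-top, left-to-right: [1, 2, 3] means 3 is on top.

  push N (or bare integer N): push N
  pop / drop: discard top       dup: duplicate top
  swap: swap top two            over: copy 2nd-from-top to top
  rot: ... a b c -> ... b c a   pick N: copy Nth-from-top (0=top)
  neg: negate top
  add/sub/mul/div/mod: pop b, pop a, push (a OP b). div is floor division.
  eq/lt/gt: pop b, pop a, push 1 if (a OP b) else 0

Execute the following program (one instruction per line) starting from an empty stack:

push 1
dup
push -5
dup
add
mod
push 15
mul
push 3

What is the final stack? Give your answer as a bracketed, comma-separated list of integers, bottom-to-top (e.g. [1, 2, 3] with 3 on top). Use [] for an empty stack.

After 'push 1': [1]
After 'dup': [1, 1]
After 'push -5': [1, 1, -5]
After 'dup': [1, 1, -5, -5]
After 'add': [1, 1, -10]
After 'mod': [1, -9]
After 'push 15': [1, -9, 15]
After 'mul': [1, -135]
After 'push 3': [1, -135, 3]

Answer: [1, -135, 3]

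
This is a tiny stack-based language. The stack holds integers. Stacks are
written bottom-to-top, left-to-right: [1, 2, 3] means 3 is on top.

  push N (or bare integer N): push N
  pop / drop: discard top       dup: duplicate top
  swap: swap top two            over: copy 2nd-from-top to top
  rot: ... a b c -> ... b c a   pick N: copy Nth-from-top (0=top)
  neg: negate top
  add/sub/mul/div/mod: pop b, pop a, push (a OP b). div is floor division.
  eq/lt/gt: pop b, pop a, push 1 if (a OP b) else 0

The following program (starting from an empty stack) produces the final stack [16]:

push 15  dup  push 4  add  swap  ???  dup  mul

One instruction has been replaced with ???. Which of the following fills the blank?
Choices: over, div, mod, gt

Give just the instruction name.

Stack before ???: [19, 15]
Stack after ???:  [4]
Checking each choice:
  over: produces [19, 15, 361]
  div: produces [1]
  mod: MATCH
  gt: produces [1]


Answer: mod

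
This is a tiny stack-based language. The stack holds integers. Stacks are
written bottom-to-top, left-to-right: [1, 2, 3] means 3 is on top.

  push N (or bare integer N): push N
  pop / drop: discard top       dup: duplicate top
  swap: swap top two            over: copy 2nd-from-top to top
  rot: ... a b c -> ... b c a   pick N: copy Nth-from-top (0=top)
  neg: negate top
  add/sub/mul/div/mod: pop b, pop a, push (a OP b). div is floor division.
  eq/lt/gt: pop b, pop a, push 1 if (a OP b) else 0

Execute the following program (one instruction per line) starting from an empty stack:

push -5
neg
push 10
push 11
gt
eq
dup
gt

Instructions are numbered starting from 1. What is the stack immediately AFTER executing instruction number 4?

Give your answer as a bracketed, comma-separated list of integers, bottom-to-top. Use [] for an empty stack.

Answer: [5, 10, 11]

Derivation:
Step 1 ('push -5'): [-5]
Step 2 ('neg'): [5]
Step 3 ('push 10'): [5, 10]
Step 4 ('push 11'): [5, 10, 11]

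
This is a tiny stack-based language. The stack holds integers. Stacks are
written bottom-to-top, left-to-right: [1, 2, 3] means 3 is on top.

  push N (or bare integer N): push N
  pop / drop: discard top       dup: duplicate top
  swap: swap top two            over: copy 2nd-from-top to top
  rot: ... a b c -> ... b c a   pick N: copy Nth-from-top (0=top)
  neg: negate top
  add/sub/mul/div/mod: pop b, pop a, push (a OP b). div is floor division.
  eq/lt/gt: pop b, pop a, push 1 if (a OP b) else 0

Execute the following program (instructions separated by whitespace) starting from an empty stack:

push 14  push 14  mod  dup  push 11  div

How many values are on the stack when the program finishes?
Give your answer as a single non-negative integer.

Answer: 2

Derivation:
After 'push 14': stack = [14] (depth 1)
After 'push 14': stack = [14, 14] (depth 2)
After 'mod': stack = [0] (depth 1)
After 'dup': stack = [0, 0] (depth 2)
After 'push 11': stack = [0, 0, 11] (depth 3)
After 'div': stack = [0, 0] (depth 2)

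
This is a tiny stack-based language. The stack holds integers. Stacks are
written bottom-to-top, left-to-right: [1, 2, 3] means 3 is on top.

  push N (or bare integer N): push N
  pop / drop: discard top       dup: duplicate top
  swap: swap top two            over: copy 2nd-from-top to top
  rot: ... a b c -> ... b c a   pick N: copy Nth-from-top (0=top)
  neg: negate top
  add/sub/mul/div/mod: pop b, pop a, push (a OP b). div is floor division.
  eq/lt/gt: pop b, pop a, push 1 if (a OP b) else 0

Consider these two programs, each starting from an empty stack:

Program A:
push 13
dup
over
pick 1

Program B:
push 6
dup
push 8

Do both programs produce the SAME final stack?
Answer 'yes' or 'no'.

Answer: no

Derivation:
Program A trace:
  After 'push 13': [13]
  After 'dup': [13, 13]
  After 'over': [13, 13, 13]
  After 'pick 1': [13, 13, 13, 13]
Program A final stack: [13, 13, 13, 13]

Program B trace:
  After 'push 6': [6]
  After 'dup': [6, 6]
  After 'push 8': [6, 6, 8]
Program B final stack: [6, 6, 8]
Same: no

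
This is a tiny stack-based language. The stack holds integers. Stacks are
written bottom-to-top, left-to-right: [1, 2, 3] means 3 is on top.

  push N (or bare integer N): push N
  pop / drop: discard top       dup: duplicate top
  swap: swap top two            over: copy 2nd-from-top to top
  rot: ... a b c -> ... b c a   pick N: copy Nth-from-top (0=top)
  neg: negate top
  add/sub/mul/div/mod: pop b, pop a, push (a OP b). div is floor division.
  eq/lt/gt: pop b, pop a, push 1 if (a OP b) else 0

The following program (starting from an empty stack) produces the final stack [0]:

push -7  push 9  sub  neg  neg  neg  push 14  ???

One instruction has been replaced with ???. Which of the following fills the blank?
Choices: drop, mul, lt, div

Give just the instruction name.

Answer: lt

Derivation:
Stack before ???: [16, 14]
Stack after ???:  [0]
Checking each choice:
  drop: produces [16]
  mul: produces [224]
  lt: MATCH
  div: produces [1]


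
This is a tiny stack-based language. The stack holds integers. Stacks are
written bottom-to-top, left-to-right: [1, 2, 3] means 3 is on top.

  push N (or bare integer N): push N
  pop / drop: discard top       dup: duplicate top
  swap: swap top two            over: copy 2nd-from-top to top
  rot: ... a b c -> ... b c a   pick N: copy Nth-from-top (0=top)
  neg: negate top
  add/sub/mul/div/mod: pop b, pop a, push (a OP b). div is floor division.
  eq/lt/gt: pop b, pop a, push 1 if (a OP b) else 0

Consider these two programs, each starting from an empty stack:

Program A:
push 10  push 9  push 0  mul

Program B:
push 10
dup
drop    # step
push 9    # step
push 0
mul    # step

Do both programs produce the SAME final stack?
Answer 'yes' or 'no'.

Program A trace:
  After 'push 10': [10]
  After 'push 9': [10, 9]
  After 'push 0': [10, 9, 0]
  After 'mul': [10, 0]
Program A final stack: [10, 0]

Program B trace:
  After 'push 10': [10]
  After 'dup': [10, 10]
  After 'drop': [10]
  After 'push 9': [10, 9]
  After 'push 0': [10, 9, 0]
  After 'mul': [10, 0]
Program B final stack: [10, 0]
Same: yes

Answer: yes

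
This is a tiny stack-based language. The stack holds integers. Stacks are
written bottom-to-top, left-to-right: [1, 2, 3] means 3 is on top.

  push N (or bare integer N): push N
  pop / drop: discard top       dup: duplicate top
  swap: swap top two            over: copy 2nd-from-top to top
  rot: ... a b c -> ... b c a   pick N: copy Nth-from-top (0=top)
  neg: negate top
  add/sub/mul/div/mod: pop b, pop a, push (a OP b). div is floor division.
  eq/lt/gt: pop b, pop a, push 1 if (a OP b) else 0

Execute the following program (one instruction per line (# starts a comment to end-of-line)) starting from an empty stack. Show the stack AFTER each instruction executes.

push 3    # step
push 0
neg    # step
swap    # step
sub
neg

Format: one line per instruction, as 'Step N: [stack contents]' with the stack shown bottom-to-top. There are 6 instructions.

Step 1: [3]
Step 2: [3, 0]
Step 3: [3, 0]
Step 4: [0, 3]
Step 5: [-3]
Step 6: [3]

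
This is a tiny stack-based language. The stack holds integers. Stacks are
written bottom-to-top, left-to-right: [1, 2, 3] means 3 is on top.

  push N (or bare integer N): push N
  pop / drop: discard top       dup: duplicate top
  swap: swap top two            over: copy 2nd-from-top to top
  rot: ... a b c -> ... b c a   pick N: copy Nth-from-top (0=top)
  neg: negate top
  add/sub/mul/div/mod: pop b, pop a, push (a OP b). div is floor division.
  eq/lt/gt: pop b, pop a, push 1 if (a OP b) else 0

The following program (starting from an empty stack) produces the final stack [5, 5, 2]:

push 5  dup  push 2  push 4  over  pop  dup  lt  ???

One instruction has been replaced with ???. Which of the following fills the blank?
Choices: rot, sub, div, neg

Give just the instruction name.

Stack before ???: [5, 5, 2, 0]
Stack after ???:  [5, 5, 2]
Checking each choice:
  rot: produces [5, 2, 0, 5]
  sub: MATCH
  div: division by zero
  neg: produces [5, 5, 2, 0]


Answer: sub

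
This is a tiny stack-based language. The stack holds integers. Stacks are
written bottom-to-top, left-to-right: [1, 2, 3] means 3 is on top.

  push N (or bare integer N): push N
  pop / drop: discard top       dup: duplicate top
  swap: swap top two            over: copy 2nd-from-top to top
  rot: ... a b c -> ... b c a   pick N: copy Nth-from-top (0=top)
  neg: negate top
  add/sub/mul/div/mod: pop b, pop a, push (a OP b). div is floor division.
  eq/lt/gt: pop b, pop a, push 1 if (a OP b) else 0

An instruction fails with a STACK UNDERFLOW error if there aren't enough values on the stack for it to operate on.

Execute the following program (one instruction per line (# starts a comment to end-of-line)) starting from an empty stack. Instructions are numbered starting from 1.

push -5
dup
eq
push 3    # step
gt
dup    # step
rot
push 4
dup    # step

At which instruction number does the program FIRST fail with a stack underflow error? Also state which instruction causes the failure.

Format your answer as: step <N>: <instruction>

Step 1 ('push -5'): stack = [-5], depth = 1
Step 2 ('dup'): stack = [-5, -5], depth = 2
Step 3 ('eq'): stack = [1], depth = 1
Step 4 ('push 3'): stack = [1, 3], depth = 2
Step 5 ('gt'): stack = [0], depth = 1
Step 6 ('dup'): stack = [0, 0], depth = 2
Step 7 ('rot'): needs 3 value(s) but depth is 2 — STACK UNDERFLOW

Answer: step 7: rot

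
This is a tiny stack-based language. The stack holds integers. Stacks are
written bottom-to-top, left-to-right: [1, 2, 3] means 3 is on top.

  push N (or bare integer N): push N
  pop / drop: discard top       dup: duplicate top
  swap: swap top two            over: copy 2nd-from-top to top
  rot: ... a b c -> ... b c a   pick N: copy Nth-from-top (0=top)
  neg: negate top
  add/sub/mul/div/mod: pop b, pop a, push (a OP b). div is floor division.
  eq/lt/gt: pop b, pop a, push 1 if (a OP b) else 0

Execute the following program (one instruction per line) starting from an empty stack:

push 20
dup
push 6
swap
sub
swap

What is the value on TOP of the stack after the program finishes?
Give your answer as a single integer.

Answer: 20

Derivation:
After 'push 20': [20]
After 'dup': [20, 20]
After 'push 6': [20, 20, 6]
After 'swap': [20, 6, 20]
After 'sub': [20, -14]
After 'swap': [-14, 20]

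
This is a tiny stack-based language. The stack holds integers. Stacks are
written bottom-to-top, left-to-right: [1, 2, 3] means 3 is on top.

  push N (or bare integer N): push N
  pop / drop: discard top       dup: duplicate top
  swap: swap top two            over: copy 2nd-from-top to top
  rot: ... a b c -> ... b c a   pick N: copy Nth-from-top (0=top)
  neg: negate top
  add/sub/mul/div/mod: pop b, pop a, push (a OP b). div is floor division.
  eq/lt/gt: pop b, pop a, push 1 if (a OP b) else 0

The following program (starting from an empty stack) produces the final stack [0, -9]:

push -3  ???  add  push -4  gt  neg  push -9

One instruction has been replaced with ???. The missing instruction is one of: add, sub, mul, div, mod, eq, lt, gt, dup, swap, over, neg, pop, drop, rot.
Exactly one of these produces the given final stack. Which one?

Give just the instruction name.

Stack before ???: [-3]
Stack after ???:  [-3, -3]
The instruction that transforms [-3] -> [-3, -3] is: dup

Answer: dup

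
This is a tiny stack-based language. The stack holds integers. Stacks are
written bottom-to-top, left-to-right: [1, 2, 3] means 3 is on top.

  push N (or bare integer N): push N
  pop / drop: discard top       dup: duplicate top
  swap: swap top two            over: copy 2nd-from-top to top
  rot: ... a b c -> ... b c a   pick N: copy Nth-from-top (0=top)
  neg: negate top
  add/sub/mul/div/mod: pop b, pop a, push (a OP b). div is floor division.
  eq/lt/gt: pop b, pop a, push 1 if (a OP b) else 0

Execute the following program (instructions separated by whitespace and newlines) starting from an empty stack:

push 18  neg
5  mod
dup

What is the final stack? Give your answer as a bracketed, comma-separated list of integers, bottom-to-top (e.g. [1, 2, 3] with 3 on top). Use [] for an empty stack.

Answer: [2, 2]

Derivation:
After 'push 18': [18]
After 'neg': [-18]
After 'push 5': [-18, 5]
After 'mod': [2]
After 'dup': [2, 2]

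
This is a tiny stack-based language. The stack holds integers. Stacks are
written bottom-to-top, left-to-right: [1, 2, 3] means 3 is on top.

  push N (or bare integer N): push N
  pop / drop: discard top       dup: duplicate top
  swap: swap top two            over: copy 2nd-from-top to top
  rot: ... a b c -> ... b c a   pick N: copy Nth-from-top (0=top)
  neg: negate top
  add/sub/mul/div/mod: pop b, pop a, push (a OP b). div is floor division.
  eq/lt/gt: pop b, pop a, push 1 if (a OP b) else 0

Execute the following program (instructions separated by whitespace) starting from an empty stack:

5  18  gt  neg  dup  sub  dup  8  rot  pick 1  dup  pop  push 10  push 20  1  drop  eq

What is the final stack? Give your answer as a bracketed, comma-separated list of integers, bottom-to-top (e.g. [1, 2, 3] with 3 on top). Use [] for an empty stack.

After 'push 5': [5]
After 'push 18': [5, 18]
After 'gt': [0]
After 'neg': [0]
After 'dup': [0, 0]
After 'sub': [0]
After 'dup': [0, 0]
After 'push 8': [0, 0, 8]
After 'rot': [0, 8, 0]
After 'pick 1': [0, 8, 0, 8]
After 'dup': [0, 8, 0, 8, 8]
After 'pop': [0, 8, 0, 8]
After 'push 10': [0, 8, 0, 8, 10]
After 'push 20': [0, 8, 0, 8, 10, 20]
After 'push 1': [0, 8, 0, 8, 10, 20, 1]
After 'drop': [0, 8, 0, 8, 10, 20]
After 'eq': [0, 8, 0, 8, 0]

Answer: [0, 8, 0, 8, 0]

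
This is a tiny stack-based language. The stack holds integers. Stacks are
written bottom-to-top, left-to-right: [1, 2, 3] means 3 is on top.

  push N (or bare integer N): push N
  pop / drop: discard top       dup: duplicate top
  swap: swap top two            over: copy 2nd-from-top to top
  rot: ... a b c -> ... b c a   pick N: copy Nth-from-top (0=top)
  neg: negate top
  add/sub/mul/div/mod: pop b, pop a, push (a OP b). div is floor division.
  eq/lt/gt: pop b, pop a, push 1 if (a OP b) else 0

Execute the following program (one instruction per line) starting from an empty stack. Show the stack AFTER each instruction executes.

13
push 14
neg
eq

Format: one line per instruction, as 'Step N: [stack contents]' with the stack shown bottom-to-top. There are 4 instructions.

Step 1: [13]
Step 2: [13, 14]
Step 3: [13, -14]
Step 4: [0]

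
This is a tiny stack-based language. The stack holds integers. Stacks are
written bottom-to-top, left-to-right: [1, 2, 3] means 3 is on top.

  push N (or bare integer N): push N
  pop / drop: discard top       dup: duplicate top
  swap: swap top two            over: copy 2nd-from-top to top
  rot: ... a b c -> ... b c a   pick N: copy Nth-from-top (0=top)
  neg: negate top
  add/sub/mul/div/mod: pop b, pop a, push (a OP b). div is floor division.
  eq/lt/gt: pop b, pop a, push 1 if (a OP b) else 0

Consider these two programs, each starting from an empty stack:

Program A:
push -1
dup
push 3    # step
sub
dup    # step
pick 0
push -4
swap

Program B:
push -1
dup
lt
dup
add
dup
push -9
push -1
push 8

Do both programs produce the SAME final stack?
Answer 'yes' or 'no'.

Program A trace:
  After 'push -1': [-1]
  After 'dup': [-1, -1]
  After 'push 3': [-1, -1, 3]
  After 'sub': [-1, -4]
  After 'dup': [-1, -4, -4]
  After 'pick 0': [-1, -4, -4, -4]
  After 'push -4': [-1, -4, -4, -4, -4]
  After 'swap': [-1, -4, -4, -4, -4]
Program A final stack: [-1, -4, -4, -4, -4]

Program B trace:
  After 'push -1': [-1]
  After 'dup': [-1, -1]
  After 'lt': [0]
  After 'dup': [0, 0]
  After 'add': [0]
  After 'dup': [0, 0]
  After 'push -9': [0, 0, -9]
  After 'push -1': [0, 0, -9, -1]
  After 'push 8': [0, 0, -9, -1, 8]
Program B final stack: [0, 0, -9, -1, 8]
Same: no

Answer: no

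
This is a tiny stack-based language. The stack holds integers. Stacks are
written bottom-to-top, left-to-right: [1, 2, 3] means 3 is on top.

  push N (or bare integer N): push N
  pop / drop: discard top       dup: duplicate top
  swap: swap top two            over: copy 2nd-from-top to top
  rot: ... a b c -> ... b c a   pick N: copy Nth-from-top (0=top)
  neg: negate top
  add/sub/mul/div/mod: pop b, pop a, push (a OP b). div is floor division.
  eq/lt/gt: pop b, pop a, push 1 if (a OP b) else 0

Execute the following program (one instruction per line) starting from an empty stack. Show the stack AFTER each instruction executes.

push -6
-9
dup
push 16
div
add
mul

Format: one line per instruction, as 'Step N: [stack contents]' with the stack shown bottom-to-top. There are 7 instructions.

Step 1: [-6]
Step 2: [-6, -9]
Step 3: [-6, -9, -9]
Step 4: [-6, -9, -9, 16]
Step 5: [-6, -9, -1]
Step 6: [-6, -10]
Step 7: [60]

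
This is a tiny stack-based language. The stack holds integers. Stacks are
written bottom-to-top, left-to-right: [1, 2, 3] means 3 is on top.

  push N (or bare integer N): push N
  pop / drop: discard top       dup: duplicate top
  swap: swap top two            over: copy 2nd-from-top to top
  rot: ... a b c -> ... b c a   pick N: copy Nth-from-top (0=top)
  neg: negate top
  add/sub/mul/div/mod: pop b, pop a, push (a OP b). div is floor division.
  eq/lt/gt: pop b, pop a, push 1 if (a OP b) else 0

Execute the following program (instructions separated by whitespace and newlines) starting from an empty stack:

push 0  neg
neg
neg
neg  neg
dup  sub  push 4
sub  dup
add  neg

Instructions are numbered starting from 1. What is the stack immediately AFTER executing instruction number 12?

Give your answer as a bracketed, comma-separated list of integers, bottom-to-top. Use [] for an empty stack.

Step 1 ('push 0'): [0]
Step 2 ('neg'): [0]
Step 3 ('neg'): [0]
Step 4 ('neg'): [0]
Step 5 ('neg'): [0]
Step 6 ('neg'): [0]
Step 7 ('dup'): [0, 0]
Step 8 ('sub'): [0]
Step 9 ('push 4'): [0, 4]
Step 10 ('sub'): [-4]
Step 11 ('dup'): [-4, -4]
Step 12 ('add'): [-8]

Answer: [-8]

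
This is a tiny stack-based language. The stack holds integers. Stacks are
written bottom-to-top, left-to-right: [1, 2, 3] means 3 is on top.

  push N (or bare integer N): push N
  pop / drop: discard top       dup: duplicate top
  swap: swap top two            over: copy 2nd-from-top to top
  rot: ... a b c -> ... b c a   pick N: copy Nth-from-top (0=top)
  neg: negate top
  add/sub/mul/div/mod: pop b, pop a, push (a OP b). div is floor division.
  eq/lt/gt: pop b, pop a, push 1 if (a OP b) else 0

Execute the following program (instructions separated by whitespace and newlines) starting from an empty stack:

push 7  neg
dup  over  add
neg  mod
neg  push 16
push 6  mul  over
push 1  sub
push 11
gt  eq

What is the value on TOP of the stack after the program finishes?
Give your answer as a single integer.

Answer: 0

Derivation:
After 'push 7': [7]
After 'neg': [-7]
After 'dup': [-7, -7]
After 'over': [-7, -7, -7]
After 'add': [-7, -14]
After 'neg': [-7, 14]
After 'mod': [7]
After 'neg': [-7]
After 'push 16': [-7, 16]
After 'push 6': [-7, 16, 6]
After 'mul': [-7, 96]
After 'over': [-7, 96, -7]
After 'push 1': [-7, 96, -7, 1]
After 'sub': [-7, 96, -8]
After 'push 11': [-7, 96, -8, 11]
After 'gt': [-7, 96, 0]
After 'eq': [-7, 0]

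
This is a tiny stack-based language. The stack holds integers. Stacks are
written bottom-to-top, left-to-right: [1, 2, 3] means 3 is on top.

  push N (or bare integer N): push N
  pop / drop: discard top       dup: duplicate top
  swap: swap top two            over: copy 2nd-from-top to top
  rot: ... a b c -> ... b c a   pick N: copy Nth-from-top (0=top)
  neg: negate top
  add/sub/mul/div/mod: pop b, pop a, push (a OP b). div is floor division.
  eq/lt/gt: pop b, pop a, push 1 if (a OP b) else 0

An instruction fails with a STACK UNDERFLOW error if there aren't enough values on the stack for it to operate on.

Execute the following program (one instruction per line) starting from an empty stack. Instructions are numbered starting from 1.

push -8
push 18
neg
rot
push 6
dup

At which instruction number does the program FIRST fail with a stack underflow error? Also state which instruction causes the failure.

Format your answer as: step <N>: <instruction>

Step 1 ('push -8'): stack = [-8], depth = 1
Step 2 ('push 18'): stack = [-8, 18], depth = 2
Step 3 ('neg'): stack = [-8, -18], depth = 2
Step 4 ('rot'): needs 3 value(s) but depth is 2 — STACK UNDERFLOW

Answer: step 4: rot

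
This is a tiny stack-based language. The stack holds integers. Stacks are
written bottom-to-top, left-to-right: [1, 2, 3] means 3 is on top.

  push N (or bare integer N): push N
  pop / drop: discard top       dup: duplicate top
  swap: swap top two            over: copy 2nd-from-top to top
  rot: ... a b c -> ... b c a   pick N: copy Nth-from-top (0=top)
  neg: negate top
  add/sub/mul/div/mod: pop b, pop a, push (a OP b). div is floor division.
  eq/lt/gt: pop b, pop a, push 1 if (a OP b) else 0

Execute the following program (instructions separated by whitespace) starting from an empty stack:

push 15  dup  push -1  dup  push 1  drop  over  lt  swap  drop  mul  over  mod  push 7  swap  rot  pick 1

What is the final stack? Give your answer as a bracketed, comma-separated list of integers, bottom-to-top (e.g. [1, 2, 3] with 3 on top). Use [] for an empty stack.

Answer: [7, 0, 15, 0]

Derivation:
After 'push 15': [15]
After 'dup': [15, 15]
After 'push -1': [15, 15, -1]
After 'dup': [15, 15, -1, -1]
After 'push 1': [15, 15, -1, -1, 1]
After 'drop': [15, 15, -1, -1]
After 'over': [15, 15, -1, -1, -1]
After 'lt': [15, 15, -1, 0]
After 'swap': [15, 15, 0, -1]
After 'drop': [15, 15, 0]
After 'mul': [15, 0]
After 'over': [15, 0, 15]
After 'mod': [15, 0]
After 'push 7': [15, 0, 7]
After 'swap': [15, 7, 0]
After 'rot': [7, 0, 15]
After 'pick 1': [7, 0, 15, 0]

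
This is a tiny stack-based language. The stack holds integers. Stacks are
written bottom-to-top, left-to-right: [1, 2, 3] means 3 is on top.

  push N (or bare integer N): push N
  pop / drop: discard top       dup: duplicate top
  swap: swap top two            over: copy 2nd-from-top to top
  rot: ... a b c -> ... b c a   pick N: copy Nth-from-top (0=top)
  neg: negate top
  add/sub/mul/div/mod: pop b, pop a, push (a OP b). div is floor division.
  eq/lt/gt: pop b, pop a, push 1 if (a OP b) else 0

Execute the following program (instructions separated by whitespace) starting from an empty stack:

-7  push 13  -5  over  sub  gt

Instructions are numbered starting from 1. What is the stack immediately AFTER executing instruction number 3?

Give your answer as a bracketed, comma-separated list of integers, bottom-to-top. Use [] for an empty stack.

Answer: [-7, 13, -5]

Derivation:
Step 1 ('-7'): [-7]
Step 2 ('push 13'): [-7, 13]
Step 3 ('-5'): [-7, 13, -5]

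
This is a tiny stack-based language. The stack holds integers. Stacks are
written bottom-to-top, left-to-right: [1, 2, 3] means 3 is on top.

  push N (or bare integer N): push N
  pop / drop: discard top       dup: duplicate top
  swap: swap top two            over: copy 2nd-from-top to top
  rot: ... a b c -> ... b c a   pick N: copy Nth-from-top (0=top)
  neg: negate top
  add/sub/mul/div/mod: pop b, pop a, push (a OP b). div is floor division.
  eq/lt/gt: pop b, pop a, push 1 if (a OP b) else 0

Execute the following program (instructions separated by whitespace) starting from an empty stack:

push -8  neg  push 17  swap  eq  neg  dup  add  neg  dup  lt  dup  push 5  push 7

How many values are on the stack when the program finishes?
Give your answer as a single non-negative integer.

Answer: 4

Derivation:
After 'push -8': stack = [-8] (depth 1)
After 'neg': stack = [8] (depth 1)
After 'push 17': stack = [8, 17] (depth 2)
After 'swap': stack = [17, 8] (depth 2)
After 'eq': stack = [0] (depth 1)
After 'neg': stack = [0] (depth 1)
After 'dup': stack = [0, 0] (depth 2)
After 'add': stack = [0] (depth 1)
After 'neg': stack = [0] (depth 1)
After 'dup': stack = [0, 0] (depth 2)
After 'lt': stack = [0] (depth 1)
After 'dup': stack = [0, 0] (depth 2)
After 'push 5': stack = [0, 0, 5] (depth 3)
After 'push 7': stack = [0, 0, 5, 7] (depth 4)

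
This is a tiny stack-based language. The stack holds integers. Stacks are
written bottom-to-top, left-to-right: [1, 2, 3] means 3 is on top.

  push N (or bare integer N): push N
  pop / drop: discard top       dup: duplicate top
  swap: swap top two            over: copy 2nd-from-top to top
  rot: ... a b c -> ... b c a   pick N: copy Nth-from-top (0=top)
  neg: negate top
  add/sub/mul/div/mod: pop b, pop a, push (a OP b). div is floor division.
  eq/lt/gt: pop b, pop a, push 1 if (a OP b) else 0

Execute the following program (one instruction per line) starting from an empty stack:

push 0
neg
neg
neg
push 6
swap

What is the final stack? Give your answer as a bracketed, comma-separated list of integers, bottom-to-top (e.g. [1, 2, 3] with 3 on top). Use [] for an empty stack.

After 'push 0': [0]
After 'neg': [0]
After 'neg': [0]
After 'neg': [0]
After 'push 6': [0, 6]
After 'swap': [6, 0]

Answer: [6, 0]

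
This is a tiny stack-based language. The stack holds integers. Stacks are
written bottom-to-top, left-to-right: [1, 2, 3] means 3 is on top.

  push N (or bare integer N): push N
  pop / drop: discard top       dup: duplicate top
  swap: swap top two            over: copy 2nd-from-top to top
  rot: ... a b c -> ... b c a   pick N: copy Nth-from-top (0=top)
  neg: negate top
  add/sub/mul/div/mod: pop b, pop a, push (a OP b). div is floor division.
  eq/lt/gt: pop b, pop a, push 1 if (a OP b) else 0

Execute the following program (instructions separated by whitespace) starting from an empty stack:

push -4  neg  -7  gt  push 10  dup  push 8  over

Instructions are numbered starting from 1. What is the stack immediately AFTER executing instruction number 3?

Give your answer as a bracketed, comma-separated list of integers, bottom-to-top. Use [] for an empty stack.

Step 1 ('push -4'): [-4]
Step 2 ('neg'): [4]
Step 3 ('-7'): [4, -7]

Answer: [4, -7]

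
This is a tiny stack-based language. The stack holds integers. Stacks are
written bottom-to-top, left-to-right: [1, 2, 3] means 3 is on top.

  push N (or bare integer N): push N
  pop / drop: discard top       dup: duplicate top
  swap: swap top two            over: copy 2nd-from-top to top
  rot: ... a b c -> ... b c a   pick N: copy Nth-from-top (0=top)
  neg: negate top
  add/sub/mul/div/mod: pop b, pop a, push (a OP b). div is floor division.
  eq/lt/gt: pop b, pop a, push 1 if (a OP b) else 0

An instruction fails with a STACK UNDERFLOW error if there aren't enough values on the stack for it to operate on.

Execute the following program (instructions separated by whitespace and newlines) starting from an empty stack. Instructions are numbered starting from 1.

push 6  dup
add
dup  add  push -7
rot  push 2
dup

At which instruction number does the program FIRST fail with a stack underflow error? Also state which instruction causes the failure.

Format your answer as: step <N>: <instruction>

Step 1 ('push 6'): stack = [6], depth = 1
Step 2 ('dup'): stack = [6, 6], depth = 2
Step 3 ('add'): stack = [12], depth = 1
Step 4 ('dup'): stack = [12, 12], depth = 2
Step 5 ('add'): stack = [24], depth = 1
Step 6 ('push -7'): stack = [24, -7], depth = 2
Step 7 ('rot'): needs 3 value(s) but depth is 2 — STACK UNDERFLOW

Answer: step 7: rot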